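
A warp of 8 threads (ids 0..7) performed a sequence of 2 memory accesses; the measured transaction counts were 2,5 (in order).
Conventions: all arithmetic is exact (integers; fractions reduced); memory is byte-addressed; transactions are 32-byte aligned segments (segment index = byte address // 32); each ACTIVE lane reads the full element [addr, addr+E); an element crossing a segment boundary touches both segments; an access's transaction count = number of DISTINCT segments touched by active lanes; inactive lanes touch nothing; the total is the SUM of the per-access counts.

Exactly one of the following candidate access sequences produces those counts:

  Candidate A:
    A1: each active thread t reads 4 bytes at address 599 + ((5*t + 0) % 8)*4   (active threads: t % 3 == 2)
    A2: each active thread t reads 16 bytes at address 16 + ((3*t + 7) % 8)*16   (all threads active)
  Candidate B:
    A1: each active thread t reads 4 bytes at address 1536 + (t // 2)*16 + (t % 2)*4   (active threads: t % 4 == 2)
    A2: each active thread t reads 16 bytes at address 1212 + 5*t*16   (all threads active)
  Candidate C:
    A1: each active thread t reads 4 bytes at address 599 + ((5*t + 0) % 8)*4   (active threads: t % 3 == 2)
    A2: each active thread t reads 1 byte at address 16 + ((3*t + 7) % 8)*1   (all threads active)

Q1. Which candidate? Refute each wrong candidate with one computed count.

B: A2 gives 12 transactions, not 5
C: A2 gives 1 transaction, not 5
A: all counts match (2,5)

Answer: A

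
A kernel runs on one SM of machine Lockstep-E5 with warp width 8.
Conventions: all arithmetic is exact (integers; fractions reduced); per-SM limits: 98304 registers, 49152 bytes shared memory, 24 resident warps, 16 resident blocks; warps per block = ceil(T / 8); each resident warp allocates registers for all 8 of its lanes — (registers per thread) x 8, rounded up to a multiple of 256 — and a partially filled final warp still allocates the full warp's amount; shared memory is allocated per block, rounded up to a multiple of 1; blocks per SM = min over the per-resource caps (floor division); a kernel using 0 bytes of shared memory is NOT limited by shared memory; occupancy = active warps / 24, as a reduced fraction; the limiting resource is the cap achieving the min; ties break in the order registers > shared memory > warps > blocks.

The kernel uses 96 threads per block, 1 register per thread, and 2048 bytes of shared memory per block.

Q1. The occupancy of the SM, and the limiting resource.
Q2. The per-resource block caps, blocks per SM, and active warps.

Answer: occupancy 1, limited by warps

registers: 32 blocks
shared memory: 24 blocks
warps: 2 blocks
blocks: 16 blocks

Answer: 2 blocks, 24 active warps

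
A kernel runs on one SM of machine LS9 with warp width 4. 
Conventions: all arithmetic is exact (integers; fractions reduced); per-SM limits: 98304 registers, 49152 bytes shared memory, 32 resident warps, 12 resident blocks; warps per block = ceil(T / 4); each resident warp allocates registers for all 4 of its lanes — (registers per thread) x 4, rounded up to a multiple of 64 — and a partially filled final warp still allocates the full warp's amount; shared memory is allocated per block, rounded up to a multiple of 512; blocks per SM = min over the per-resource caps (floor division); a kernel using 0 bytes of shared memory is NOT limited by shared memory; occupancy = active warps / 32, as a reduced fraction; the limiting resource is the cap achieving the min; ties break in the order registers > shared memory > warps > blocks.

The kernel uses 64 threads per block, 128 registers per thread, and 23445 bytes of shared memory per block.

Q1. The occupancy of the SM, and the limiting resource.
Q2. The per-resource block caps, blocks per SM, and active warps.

Answer: occupancy 1, limited by shared memory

registers: 12 blocks
shared memory: 2 blocks
warps: 2 blocks
blocks: 12 blocks

Answer: 2 blocks, 32 active warps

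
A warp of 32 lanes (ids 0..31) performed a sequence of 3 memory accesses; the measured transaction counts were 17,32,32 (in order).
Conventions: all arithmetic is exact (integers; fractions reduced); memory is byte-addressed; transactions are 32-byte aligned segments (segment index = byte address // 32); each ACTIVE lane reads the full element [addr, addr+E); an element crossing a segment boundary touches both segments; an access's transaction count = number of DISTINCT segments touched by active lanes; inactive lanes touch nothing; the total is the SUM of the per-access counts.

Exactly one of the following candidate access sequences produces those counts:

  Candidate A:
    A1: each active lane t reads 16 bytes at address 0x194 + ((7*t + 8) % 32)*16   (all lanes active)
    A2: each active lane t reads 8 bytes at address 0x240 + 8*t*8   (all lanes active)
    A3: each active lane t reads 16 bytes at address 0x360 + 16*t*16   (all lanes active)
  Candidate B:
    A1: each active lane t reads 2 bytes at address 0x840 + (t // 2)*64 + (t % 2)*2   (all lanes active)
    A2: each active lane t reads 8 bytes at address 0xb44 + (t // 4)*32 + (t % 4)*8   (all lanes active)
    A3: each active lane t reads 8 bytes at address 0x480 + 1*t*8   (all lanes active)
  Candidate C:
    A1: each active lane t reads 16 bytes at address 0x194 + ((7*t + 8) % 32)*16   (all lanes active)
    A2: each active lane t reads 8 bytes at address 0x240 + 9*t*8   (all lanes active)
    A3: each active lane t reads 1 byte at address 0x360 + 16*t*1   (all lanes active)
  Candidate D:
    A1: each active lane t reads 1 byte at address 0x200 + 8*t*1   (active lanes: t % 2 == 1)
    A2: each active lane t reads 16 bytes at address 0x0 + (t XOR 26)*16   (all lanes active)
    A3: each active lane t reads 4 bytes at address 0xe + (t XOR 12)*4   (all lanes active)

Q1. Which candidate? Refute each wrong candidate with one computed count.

B: A1 gives 16 transactions, not 17
C: A3 gives 16 transactions, not 32
D: A1 gives 8 transactions, not 17
A: all counts match (17,32,32)

Answer: A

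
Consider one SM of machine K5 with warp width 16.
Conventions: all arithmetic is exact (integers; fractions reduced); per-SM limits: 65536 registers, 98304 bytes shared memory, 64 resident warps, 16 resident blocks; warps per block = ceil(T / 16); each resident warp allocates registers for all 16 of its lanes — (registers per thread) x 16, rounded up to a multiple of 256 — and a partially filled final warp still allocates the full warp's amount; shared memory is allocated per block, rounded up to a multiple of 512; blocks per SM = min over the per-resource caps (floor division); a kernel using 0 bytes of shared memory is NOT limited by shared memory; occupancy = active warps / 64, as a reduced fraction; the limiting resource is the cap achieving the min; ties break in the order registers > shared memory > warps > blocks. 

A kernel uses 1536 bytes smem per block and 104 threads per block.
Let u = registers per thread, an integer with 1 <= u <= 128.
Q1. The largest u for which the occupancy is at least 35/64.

Answer: u = 112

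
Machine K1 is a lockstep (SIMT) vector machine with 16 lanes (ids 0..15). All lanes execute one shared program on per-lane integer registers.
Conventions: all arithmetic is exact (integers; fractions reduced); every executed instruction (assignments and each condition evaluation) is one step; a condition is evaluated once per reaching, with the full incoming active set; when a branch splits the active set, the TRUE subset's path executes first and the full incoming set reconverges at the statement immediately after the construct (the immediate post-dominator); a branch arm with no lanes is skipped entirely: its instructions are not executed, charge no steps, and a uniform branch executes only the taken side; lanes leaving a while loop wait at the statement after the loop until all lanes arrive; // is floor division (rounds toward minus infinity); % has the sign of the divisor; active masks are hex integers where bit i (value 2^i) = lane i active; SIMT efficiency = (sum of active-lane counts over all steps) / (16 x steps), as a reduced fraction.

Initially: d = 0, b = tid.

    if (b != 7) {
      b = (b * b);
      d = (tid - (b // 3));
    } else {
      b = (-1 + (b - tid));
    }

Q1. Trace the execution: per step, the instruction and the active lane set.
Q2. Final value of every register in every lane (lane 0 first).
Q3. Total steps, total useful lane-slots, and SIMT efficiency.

step 0: eval (b != 7)                0xffff
step 1: b <- (b * b)                 0xff7f
step 2: d <- (tid - (b // 3))        0xff7f
step 3: b <- (-1 + (b - tid))        0x0080

Answer: 4 steps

d: 0,1,1,0,-1,-3,-6,0,-13,-18,-23,-29,-36,-43,-51,-60
b: 0,1,4,9,16,25,36,-1,64,81,100,121,144,169,196,225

steps = 4; useful = 47; efficiency = 47/64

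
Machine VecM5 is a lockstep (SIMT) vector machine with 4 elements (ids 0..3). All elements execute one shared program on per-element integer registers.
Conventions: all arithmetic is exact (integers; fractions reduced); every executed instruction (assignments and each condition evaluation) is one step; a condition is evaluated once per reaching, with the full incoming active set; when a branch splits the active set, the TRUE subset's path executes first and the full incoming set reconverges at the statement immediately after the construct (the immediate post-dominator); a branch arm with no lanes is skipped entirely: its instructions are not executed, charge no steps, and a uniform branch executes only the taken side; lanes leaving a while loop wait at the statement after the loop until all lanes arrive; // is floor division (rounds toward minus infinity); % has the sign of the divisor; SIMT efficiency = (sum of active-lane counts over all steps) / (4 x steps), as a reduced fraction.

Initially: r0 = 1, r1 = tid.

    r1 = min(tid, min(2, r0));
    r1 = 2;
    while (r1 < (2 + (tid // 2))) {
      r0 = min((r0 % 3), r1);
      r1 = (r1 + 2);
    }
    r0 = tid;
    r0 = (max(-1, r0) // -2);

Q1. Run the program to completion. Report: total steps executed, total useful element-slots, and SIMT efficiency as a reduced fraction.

Answer: 8 steps, 26 useful, 13/16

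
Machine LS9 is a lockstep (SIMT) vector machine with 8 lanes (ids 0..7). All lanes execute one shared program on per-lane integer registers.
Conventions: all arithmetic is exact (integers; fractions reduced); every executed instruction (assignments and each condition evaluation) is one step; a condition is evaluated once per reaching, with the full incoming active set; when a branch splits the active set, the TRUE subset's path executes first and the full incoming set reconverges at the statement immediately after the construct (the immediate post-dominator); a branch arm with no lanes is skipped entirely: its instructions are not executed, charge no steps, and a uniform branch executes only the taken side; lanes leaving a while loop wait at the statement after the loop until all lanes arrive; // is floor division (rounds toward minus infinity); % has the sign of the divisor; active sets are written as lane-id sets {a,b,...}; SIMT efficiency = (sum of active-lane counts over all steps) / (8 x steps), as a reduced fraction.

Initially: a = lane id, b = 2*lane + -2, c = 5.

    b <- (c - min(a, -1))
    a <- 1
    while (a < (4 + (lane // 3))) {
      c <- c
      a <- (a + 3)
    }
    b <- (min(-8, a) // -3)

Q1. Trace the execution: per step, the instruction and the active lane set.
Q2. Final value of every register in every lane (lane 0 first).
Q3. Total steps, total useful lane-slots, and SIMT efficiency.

step 0: b <- (c - min(a, -1))        {0,1,2,3,4,5,6,7}
step 1: a <- 1                       {0,1,2,3,4,5,6,7}
step 2: eval (a < (4 + (lane // 3))) {0,1,2,3,4,5,6,7}
step 3: c <- c                       {0,1,2,3,4,5,6,7}
step 4: a <- (a + 3)                 {0,1,2,3,4,5,6,7}
step 5: eval (a < (4 + (lane // 3))) {0,1,2,3,4,5,6,7}
step 6: c <- c                       {3,4,5,6,7}
step 7: a <- (a + 3)                 {3,4,5,6,7}
step 8: eval (a < (4 + (lane // 3))) {3,4,5,6,7}
step 9: b <- (min(-8, a) // -3)      {0,1,2,3,4,5,6,7}

Answer: 10 steps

a: 4,4,4,7,7,7,7,7
b: 2,2,2,2,2,2,2,2
c: 5,5,5,5,5,5,5,5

steps = 10; useful = 71; efficiency = 71/80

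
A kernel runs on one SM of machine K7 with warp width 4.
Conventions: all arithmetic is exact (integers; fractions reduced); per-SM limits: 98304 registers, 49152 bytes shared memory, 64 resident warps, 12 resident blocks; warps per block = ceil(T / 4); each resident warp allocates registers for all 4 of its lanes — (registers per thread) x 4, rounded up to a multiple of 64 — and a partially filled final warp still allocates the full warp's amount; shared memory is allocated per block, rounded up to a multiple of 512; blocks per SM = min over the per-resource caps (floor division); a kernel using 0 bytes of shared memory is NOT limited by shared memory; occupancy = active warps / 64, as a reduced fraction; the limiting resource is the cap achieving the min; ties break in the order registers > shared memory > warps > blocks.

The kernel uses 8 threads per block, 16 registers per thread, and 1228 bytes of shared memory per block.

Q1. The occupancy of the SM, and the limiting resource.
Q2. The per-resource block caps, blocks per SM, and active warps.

Answer: occupancy 3/8, limited by blocks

registers: 768 blocks
shared memory: 32 blocks
warps: 32 blocks
blocks: 12 blocks

Answer: 12 blocks, 24 active warps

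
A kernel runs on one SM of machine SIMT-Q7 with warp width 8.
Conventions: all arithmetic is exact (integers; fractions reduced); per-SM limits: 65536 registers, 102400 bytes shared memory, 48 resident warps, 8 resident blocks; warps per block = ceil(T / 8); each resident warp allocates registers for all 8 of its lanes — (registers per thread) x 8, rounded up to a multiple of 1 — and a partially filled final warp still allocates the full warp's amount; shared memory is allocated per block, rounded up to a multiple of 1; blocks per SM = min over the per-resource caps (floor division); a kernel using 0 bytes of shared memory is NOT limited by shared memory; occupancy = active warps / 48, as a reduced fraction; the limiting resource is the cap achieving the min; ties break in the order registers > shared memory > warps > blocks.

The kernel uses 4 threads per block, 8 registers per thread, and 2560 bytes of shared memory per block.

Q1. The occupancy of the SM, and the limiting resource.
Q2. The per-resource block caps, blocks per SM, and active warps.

Answer: occupancy 1/6, limited by blocks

registers: 1024 blocks
shared memory: 40 blocks
warps: 48 blocks
blocks: 8 blocks

Answer: 8 blocks, 8 active warps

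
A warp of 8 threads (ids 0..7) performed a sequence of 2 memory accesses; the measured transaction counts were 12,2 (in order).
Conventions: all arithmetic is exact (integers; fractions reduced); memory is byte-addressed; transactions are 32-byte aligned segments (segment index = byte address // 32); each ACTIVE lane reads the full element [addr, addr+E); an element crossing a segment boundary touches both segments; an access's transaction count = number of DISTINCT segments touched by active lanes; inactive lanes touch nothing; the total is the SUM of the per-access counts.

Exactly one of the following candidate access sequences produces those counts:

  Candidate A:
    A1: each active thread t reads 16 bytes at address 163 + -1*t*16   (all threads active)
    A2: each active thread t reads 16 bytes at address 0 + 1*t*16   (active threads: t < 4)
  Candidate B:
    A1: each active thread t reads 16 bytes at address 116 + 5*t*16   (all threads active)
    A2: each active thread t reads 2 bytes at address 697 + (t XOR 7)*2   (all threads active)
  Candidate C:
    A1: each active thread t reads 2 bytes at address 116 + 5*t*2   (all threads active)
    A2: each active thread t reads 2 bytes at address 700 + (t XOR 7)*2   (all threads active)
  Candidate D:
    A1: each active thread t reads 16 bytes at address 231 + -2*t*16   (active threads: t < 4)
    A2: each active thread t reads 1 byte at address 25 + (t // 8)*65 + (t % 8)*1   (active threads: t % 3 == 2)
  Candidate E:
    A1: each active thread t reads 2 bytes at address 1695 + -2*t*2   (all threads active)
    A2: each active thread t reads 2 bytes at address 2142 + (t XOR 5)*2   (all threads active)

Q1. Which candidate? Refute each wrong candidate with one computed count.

A: A1 gives 5 transactions, not 12
C: A1 gives 3 transactions, not 12
D: A1 gives 4 transactions, not 12
E: A1 gives 2 transactions, not 12
B: all counts match (12,2)

Answer: B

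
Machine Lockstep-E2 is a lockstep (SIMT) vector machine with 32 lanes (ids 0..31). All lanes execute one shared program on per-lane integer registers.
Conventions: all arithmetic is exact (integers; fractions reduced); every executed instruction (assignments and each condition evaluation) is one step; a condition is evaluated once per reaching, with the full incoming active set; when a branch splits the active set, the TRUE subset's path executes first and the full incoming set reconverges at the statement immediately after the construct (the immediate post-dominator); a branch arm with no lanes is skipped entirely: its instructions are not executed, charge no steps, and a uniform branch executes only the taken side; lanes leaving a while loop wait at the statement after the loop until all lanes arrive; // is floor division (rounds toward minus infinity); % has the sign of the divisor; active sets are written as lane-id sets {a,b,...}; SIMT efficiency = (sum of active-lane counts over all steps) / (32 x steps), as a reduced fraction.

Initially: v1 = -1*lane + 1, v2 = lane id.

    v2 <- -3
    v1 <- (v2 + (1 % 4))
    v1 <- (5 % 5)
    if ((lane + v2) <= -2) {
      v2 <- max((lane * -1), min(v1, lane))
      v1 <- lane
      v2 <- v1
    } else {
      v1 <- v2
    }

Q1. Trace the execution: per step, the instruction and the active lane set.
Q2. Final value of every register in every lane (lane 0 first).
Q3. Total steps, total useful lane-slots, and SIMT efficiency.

step 0: v2 <- -3                     {0,1,2,3,4,5,6,7,8,9,10,11,12,13,14,15,16,17,18,19,20,21,22,23,24,25,26,27,28,29,30,31}
step 1: v1 <- (v2 + (1 % 4))         {0,1,2,3,4,5,6,7,8,9,10,11,12,13,14,15,16,17,18,19,20,21,22,23,24,25,26,27,28,29,30,31}
step 2: v1 <- (5 % 5)                {0,1,2,3,4,5,6,7,8,9,10,11,12,13,14,15,16,17,18,19,20,21,22,23,24,25,26,27,28,29,30,31}
step 3: eval ((lane + v2) <= -2)     {0,1,2,3,4,5,6,7,8,9,10,11,12,13,14,15,16,17,18,19,20,21,22,23,24,25,26,27,28,29,30,31}
step 4: v2 <- max((lane * -1), min(v1, lane)) {0,1}
step 5: v1 <- lane                   {0,1}
step 6: v2 <- v1                     {0,1}
step 7: v1 <- v2                     {2,3,4,5,6,7,8,9,10,11,12,13,14,15,16,17,18,19,20,21,22,23,24,25,26,27,28,29,30,31}

Answer: 8 steps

v1: 0,1,-3,-3,-3,-3,-3,-3,-3,-3,-3,-3,-3,-3,-3,-3,-3,-3,-3,-3,-3,-3,-3,-3,-3,-3,-3,-3,-3,-3,-3,-3
v2: 0,1,-3,-3,-3,-3,-3,-3,-3,-3,-3,-3,-3,-3,-3,-3,-3,-3,-3,-3,-3,-3,-3,-3,-3,-3,-3,-3,-3,-3,-3,-3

steps = 8; useful = 164; efficiency = 164/256 = 41/64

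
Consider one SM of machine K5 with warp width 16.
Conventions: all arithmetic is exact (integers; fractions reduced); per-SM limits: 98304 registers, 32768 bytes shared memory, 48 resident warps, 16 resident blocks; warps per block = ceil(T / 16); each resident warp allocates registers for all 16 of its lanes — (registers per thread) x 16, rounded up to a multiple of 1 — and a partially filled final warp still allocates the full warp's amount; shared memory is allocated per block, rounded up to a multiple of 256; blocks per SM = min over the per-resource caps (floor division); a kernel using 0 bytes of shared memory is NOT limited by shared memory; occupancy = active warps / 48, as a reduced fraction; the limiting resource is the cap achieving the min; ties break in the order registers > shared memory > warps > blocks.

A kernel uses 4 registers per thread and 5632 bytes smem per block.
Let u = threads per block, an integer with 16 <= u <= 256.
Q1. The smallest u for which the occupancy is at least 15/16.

Answer: u = 129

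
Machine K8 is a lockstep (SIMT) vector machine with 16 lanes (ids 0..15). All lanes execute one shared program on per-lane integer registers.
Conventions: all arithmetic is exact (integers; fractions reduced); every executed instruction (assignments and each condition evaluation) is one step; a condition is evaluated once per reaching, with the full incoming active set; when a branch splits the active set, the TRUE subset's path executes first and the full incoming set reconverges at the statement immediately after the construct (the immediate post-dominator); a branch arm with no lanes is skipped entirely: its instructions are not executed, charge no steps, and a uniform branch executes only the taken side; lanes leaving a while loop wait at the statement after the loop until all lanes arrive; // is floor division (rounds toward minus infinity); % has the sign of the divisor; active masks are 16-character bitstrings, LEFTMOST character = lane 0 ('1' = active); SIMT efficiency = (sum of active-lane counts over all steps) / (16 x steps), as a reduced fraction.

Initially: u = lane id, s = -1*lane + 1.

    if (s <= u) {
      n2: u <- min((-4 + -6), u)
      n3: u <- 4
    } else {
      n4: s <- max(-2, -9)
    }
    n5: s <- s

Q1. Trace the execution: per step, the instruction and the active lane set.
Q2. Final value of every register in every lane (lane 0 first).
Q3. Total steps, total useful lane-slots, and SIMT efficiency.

step 0: eval (s <= u)                1111111111111111
step 1: u <- min((-4 + -6), u)       0111111111111111
step 2: u <- 4                       0111111111111111
step 3: s <- max(-2, -9)             1000000000000000
step 4: s <- s                       1111111111111111

Answer: 5 steps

u: 0,4,4,4,4,4,4,4,4,4,4,4,4,4,4,4
s: -2,0,-1,-2,-3,-4,-5,-6,-7,-8,-9,-10,-11,-12,-13,-14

steps = 5; useful = 63; efficiency = 63/80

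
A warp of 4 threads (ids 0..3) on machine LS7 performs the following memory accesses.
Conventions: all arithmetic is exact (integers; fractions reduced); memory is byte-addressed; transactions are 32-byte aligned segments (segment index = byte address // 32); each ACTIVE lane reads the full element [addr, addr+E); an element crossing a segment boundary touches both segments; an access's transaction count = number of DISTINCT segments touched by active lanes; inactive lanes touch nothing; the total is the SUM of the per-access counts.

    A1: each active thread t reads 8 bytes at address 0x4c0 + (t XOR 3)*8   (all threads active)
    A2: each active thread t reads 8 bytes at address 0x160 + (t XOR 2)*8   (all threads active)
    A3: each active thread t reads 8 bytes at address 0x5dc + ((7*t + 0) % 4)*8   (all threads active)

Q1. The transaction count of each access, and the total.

A1: 1 transaction
A2: 1 transaction
A3: 2 transactions

Answer: 1,1,2; total 4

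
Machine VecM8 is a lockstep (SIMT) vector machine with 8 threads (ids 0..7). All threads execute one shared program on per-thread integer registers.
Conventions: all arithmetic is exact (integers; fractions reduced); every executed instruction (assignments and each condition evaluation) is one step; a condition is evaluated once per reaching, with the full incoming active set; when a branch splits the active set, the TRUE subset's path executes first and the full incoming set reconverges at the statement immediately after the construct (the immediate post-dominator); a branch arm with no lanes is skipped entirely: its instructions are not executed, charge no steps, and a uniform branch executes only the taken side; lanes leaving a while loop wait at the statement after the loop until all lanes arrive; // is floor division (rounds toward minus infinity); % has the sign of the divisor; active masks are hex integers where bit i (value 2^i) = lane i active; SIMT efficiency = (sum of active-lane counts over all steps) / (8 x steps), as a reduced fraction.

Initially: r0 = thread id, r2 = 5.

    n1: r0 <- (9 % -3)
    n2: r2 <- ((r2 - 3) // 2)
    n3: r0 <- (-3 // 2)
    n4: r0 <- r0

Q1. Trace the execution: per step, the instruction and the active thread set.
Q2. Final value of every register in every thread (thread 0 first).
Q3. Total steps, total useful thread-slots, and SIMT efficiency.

step 0: r0 <- (9 % -3)               0xff
step 1: r2 <- ((r2 - 3) // 2)        0xff
step 2: r0 <- (-3 // 2)              0xff
step 3: r0 <- r0                     0xff

Answer: 4 steps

r0: -2,-2,-2,-2,-2,-2,-2,-2
r2: 1,1,1,1,1,1,1,1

steps = 4; useful = 32; efficiency = 32/32 = 1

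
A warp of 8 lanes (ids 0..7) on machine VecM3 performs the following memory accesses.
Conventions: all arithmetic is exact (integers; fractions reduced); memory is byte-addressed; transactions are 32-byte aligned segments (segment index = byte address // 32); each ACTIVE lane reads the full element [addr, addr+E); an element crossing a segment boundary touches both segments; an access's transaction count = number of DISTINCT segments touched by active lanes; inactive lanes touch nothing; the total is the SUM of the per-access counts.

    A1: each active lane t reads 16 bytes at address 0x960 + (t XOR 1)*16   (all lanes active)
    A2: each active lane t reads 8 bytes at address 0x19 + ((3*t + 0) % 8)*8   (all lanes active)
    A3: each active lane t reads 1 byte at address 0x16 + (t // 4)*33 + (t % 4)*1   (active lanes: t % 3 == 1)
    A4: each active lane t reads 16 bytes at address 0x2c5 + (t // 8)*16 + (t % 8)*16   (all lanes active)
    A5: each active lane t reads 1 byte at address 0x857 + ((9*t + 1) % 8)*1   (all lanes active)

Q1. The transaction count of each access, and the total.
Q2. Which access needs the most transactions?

A1: 4 transactions
A2: 3 transactions
A3: 2 transactions
A4: 5 transactions
A5: 1 transaction

Answer: 4,3,2,5,1; total 15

Answer: A4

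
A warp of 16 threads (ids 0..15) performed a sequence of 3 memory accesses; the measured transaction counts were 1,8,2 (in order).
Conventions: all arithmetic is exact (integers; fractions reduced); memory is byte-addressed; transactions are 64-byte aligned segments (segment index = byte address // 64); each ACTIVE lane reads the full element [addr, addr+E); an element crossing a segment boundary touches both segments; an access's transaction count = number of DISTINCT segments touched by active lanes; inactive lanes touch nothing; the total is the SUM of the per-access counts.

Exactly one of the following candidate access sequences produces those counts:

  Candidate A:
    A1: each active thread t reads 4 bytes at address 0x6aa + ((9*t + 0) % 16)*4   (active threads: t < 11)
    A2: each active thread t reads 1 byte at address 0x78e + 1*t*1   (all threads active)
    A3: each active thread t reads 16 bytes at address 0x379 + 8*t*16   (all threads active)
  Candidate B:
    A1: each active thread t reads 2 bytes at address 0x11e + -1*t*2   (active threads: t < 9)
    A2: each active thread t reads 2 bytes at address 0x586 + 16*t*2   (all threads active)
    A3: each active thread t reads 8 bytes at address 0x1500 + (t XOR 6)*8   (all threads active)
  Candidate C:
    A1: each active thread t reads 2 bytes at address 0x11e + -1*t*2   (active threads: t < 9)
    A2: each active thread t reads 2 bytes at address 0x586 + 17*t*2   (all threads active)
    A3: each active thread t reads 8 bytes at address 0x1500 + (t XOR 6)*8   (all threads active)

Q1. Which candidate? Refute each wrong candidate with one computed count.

A: A1 gives 2 transactions, not 1
C: A2 gives 9 transactions, not 8
B: all counts match (1,8,2)

Answer: B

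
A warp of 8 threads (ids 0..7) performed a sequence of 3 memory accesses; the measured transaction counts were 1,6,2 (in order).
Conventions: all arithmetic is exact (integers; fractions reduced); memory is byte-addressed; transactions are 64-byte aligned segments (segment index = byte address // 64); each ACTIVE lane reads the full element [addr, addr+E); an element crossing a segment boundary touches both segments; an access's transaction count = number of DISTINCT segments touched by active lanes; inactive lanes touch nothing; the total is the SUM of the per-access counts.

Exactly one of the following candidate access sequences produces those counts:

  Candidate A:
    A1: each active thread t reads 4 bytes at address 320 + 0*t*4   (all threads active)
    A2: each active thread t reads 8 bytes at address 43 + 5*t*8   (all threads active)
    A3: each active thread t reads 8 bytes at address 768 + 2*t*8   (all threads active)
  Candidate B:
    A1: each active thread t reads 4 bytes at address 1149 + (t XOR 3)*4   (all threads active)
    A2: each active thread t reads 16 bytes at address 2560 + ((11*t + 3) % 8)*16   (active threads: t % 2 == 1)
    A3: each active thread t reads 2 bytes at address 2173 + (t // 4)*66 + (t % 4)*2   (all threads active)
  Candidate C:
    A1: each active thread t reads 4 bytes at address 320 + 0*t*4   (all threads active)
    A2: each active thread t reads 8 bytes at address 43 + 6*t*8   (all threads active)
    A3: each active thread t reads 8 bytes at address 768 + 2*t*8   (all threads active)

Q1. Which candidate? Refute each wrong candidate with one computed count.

B: A1 gives 2 transactions, not 1
C: A2 gives 7 transactions, not 6
A: all counts match (1,6,2)

Answer: A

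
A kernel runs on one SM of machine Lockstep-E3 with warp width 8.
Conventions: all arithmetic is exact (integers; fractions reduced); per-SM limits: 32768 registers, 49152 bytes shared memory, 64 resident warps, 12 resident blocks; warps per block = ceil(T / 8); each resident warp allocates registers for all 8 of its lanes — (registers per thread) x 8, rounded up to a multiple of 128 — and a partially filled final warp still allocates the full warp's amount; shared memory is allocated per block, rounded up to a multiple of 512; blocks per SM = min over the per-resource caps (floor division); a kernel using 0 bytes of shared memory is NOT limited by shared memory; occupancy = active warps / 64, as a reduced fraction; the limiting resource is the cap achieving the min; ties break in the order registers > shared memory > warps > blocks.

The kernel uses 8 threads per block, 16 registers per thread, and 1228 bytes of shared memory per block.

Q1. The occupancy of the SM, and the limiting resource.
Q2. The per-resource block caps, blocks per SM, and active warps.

Answer: occupancy 3/16, limited by blocks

registers: 256 blocks
shared memory: 32 blocks
warps: 64 blocks
blocks: 12 blocks

Answer: 12 blocks, 12 active warps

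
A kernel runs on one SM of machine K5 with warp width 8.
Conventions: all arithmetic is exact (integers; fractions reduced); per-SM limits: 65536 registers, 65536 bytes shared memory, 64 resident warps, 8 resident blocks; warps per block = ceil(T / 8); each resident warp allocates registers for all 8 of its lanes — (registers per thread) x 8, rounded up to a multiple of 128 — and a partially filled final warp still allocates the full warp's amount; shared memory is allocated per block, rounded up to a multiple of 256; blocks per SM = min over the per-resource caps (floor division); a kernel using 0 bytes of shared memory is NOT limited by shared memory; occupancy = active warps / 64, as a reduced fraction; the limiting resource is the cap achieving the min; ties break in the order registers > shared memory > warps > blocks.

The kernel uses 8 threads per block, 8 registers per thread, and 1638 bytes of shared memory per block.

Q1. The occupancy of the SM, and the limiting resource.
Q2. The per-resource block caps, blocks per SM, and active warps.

Answer: occupancy 1/8, limited by blocks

registers: 512 blocks
shared memory: 36 blocks
warps: 64 blocks
blocks: 8 blocks

Answer: 8 blocks, 8 active warps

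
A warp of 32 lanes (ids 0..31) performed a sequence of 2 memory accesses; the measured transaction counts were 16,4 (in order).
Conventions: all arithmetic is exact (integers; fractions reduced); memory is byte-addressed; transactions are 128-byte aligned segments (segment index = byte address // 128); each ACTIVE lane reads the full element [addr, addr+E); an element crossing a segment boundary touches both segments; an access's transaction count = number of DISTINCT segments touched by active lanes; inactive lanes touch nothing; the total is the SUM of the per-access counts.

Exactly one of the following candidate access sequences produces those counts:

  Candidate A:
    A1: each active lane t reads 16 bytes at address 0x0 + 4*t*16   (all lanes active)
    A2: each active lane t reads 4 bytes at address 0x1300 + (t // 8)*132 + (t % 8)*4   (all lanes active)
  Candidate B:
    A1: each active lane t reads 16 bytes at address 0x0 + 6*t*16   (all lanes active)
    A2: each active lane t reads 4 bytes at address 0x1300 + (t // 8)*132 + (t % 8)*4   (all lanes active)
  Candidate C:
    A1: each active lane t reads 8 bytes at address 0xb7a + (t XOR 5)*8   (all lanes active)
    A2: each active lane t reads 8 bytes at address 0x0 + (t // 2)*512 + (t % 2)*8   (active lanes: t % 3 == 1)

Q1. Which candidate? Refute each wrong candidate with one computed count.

B: A1 gives 24 transactions, not 16
C: A1 gives 3 transactions, not 16
A: all counts match (16,4)

Answer: A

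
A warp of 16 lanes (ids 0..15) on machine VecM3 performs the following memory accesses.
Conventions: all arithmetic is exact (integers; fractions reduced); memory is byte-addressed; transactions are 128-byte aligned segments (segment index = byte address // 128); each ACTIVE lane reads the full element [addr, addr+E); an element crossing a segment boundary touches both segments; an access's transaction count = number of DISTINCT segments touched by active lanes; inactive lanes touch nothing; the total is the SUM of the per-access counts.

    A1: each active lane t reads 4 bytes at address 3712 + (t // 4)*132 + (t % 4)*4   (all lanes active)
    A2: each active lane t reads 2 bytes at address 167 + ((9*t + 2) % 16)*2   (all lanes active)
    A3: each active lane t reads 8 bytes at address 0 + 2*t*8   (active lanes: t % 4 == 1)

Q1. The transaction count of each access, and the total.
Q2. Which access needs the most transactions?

A1: 4 transactions
A2: 1 transaction
A3: 2 transactions

Answer: 4,1,2; total 7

Answer: A1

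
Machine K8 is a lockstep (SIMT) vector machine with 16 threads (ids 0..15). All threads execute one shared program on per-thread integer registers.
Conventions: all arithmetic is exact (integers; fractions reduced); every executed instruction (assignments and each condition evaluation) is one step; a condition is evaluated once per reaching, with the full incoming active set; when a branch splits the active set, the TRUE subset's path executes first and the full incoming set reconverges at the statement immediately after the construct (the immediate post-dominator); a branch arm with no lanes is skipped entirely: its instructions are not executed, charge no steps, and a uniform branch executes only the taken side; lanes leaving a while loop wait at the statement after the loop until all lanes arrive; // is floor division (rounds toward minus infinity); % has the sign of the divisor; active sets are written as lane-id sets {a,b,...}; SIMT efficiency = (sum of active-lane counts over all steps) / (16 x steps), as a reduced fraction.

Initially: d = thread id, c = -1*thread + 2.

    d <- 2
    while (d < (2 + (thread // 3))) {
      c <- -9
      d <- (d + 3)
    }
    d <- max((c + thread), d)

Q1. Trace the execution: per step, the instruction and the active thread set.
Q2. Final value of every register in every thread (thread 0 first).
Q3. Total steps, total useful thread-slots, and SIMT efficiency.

step 0: d <- 2                       {0,1,2,3,4,5,6,7,8,9,10,11,12,13,14,15}
step 1: eval (d < (2 + (thread // 3))) {0,1,2,3,4,5,6,7,8,9,10,11,12,13,14,15}
step 2: c <- -9                      {3,4,5,6,7,8,9,10,11,12,13,14,15}
step 3: d <- (d + 3)                 {3,4,5,6,7,8,9,10,11,12,13,14,15}
step 4: eval (d < (2 + (thread // 3))) {3,4,5,6,7,8,9,10,11,12,13,14,15}
step 5: c <- -9                      {12,13,14,15}
step 6: d <- (d + 3)                 {12,13,14,15}
step 7: eval (d < (2 + (thread // 3))) {12,13,14,15}
step 8: d <- max((c + thread), d)    {0,1,2,3,4,5,6,7,8,9,10,11,12,13,14,15}

Answer: 9 steps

d: 2,2,2,5,5,5,5,5,5,5,5,5,8,8,8,8
c: 2,1,0,-9,-9,-9,-9,-9,-9,-9,-9,-9,-9,-9,-9,-9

steps = 9; useful = 99; efficiency = 99/144 = 11/16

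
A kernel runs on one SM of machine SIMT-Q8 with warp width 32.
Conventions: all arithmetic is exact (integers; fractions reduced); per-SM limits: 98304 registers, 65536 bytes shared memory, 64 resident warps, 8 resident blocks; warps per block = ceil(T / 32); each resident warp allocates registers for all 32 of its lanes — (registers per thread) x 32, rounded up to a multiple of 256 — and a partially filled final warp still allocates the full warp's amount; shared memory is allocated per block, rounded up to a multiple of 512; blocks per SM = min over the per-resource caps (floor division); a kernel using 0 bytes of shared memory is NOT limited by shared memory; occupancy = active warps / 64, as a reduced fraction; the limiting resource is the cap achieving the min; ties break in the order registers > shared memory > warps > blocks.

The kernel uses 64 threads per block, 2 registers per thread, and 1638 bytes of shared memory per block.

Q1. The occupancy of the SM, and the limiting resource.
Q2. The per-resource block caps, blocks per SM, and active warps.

Answer: occupancy 1/4, limited by blocks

registers: 192 blocks
shared memory: 32 blocks
warps: 32 blocks
blocks: 8 blocks

Answer: 8 blocks, 16 active warps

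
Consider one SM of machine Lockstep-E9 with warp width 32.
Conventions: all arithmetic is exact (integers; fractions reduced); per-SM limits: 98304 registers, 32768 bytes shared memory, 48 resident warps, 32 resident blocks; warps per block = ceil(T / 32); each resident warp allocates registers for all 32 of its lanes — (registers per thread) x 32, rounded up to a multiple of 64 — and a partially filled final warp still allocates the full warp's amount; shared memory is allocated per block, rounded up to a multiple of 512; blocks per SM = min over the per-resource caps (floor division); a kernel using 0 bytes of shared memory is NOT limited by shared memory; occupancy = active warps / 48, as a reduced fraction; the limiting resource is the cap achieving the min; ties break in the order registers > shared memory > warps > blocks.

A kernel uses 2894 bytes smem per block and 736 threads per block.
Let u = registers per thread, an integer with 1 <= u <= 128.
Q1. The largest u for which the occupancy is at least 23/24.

Answer: u = 66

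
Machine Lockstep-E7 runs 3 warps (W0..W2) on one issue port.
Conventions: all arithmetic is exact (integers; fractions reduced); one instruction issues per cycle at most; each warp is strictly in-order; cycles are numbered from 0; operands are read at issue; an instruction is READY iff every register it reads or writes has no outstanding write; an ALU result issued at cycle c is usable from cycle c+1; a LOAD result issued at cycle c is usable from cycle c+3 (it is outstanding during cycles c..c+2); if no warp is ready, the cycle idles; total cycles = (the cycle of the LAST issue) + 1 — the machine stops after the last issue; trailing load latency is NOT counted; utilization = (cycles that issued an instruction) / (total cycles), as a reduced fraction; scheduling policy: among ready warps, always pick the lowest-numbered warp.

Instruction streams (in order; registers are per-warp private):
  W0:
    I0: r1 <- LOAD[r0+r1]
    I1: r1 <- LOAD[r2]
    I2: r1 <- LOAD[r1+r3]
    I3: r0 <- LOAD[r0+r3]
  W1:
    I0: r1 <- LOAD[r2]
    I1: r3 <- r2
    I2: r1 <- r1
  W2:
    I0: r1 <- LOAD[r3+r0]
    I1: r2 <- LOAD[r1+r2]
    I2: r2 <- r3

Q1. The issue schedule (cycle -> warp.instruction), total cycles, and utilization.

cycle 0: W0.I0
cycle 1: W1.I0
cycle 2: W1.I1
cycle 3: W0.I1
cycle 4: W1.I2
cycle 5: W2.I0
cycle 6: W0.I2
cycle 7: W0.I3
cycle 8: W2.I1
cycle 9: idle
cycle 10: idle
cycle 11: W2.I2

Answer: 12 cycles, utilization 5/6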